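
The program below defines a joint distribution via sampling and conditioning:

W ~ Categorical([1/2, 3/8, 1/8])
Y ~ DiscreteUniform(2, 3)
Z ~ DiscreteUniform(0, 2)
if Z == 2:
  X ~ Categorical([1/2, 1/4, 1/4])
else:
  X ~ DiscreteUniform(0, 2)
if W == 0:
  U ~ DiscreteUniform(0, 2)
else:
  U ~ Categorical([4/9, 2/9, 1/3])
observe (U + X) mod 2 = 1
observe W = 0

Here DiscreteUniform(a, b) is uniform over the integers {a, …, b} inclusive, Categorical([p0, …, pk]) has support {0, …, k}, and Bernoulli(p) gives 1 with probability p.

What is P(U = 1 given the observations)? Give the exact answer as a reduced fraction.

P(U = 1 | obs) = 25/47

Enumerate traces; 24 have nonzero weight after conditioning:
  (W=0, Y=2, Z=0, X=0, U=1) weight 1/108
  (W=0, Y=2, Z=0, X=1, U=0) weight 1/108
  (W=0, Y=2, Z=0, X=1, U=2) weight 1/108
  (W=0, Y=2, Z=0, X=2, U=1) weight 1/108
  (W=0, Y=2, Z=1, X=0, U=1) weight 1/108
  (W=0, Y=2, Z=1, X=1, U=0) weight 1/108
  (W=0, Y=2, Z=1, X=1, U=2) weight 1/108
  (W=0, Y=2, Z=1, X=2, U=1) weight 1/108
  … 16 more
Group by U:
  weight(U=0) = 11/216
  weight(U=1) = 25/216
  weight(U=2) = 11/216
Total weight = 11/216 + 25/216 + 11/216 = 47/216
P(U=0 | obs) = 11/216 / 47/216 = 11/47
P(U=1 | obs) = 25/216 / 47/216 = 25/47
P(U=2 | obs) = 11/216 / 47/216 = 11/47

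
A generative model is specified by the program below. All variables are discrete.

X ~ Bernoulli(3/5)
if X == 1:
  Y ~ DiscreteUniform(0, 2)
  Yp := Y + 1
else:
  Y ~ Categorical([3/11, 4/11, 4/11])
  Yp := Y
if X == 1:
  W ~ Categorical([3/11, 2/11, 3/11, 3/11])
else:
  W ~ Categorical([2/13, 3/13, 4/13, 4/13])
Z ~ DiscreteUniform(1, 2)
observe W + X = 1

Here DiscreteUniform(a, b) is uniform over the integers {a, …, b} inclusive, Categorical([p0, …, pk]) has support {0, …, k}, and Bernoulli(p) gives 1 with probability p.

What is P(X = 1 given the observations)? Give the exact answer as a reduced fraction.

Enumerate traces; 12 have nonzero weight after conditioning:
  (X=0, Y=0, W=1, Z=1) weight 9/715
  (X=0, Y=0, W=1, Z=2) weight 9/715
  (X=0, Y=1, W=1, Z=1) weight 12/715
  (X=0, Y=1, W=1, Z=2) weight 12/715
  (X=0, Y=2, W=1, Z=1) weight 12/715
  (X=0, Y=2, W=1, Z=2) weight 12/715
  (X=1, Y=0, W=0, Z=1) weight 3/110
  (X=1, Y=0, W=0, Z=2) weight 3/110
  … 4 more
Group by X:
  weight(X=0) = 6/65
  weight(X=1) = 9/55
Total weight = 6/65 + 9/55 = 183/715
P(X=0 | obs) = 6/65 / 183/715 = 22/61
P(X=1 | obs) = 9/55 / 183/715 = 39/61

P(X = 1 | obs) = 39/61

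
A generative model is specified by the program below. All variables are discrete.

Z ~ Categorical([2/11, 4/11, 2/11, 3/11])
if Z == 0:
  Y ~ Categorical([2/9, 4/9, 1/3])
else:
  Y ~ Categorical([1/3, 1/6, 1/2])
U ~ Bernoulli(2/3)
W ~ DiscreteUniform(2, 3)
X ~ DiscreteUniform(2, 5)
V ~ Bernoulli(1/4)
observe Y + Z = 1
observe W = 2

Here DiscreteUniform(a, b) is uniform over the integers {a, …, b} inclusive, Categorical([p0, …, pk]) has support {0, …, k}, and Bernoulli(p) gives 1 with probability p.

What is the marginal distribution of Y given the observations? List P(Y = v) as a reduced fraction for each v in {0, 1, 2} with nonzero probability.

P(Y=0) = 3/5, P(Y=1) = 2/5

Enumerate traces; 32 have nonzero weight after conditioning:
  (Z=0, Y=1, U=0, W=2, X=2, V=0) weight 1/396
  (Z=0, Y=1, U=0, W=2, X=2, V=1) weight 1/1188
  (Z=0, Y=1, U=0, W=2, X=3, V=0) weight 1/396
  (Z=0, Y=1, U=0, W=2, X=3, V=1) weight 1/1188
  (Z=0, Y=1, U=0, W=2, X=4, V=0) weight 1/396
  (Z=0, Y=1, U=0, W=2, X=4, V=1) weight 1/1188
  (Z=0, Y=1, U=0, W=2, X=5, V=0) weight 1/396
  (Z=0, Y=1, U=0, W=2, X=5, V=1) weight 1/1188
  (Z=1, Y=0, U=0, W=2, X=2, V=0) weight 1/264
  … 23 more
Group by Y:
  weight(Y=0) = 2/33
  weight(Y=1) = 4/99
Total weight = 2/33 + 4/99 = 10/99
P(Y=0 | obs) = 2/33 / 10/99 = 3/5
P(Y=1 | obs) = 4/99 / 10/99 = 2/5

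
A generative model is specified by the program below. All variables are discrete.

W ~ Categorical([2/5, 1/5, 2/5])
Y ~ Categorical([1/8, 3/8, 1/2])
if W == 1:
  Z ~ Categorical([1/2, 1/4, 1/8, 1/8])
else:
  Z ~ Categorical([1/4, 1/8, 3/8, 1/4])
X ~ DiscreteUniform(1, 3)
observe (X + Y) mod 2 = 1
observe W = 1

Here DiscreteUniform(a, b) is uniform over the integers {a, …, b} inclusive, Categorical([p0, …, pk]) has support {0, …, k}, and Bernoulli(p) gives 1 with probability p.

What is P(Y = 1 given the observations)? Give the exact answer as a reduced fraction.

Enumerate traces; 20 have nonzero weight after conditioning:
  (W=1, Y=0, Z=0, X=1) weight 1/240
  (W=1, Y=0, Z=0, X=3) weight 1/240
  (W=1, Y=0, Z=1, X=1) weight 1/480
  (W=1, Y=0, Z=1, X=3) weight 1/480
  (W=1, Y=0, Z=2, X=1) weight 1/960
  (W=1, Y=0, Z=2, X=3) weight 1/960
  (W=1, Y=0, Z=3, X=1) weight 1/960
  (W=1, Y=0, Z=3, X=3) weight 1/960
  (W=1, Y=1, Z=0, X=2) weight 1/80
  (W=1, Y=2, Z=0, X=1) weight 1/60
  … 10 more
Group by Y:
  weight(Y=0) = 1/60
  weight(Y=1) = 1/40
  weight(Y=2) = 1/15
Total weight = 1/60 + 1/40 + 1/15 = 13/120
P(Y=0 | obs) = 1/60 / 13/120 = 2/13
P(Y=1 | obs) = 1/40 / 13/120 = 3/13
P(Y=2 | obs) = 1/15 / 13/120 = 8/13

P(Y = 1 | obs) = 3/13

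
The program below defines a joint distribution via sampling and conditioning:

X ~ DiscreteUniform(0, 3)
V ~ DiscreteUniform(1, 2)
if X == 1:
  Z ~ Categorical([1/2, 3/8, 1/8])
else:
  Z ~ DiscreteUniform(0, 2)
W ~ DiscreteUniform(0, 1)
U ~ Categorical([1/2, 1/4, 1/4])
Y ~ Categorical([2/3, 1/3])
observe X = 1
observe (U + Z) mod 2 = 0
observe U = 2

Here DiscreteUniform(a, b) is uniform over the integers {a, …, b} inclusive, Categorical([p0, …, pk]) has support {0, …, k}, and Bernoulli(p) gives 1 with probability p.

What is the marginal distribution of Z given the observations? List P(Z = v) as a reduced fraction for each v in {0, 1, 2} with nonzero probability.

Enumerate traces; 16 have nonzero weight after conditioning:
  (X=1, V=1, Z=0, W=0, U=2, Y=0) weight 1/192
  (X=1, V=1, Z=0, W=0, U=2, Y=1) weight 1/384
  (X=1, V=1, Z=0, W=1, U=2, Y=0) weight 1/192
  (X=1, V=1, Z=0, W=1, U=2, Y=1) weight 1/384
  (X=1, V=1, Z=2, W=0, U=2, Y=0) weight 1/768
  (X=1, V=1, Z=2, W=0, U=2, Y=1) weight 1/1536
  (X=1, V=1, Z=2, W=1, U=2, Y=0) weight 1/768
  (X=1, V=1, Z=2, W=1, U=2, Y=1) weight 1/1536
  … 8 more
Group by Z:
  weight(Z=0) = 1/32
  weight(Z=2) = 1/128
Total weight = 1/32 + 1/128 = 5/128
P(Z=0 | obs) = 1/32 / 5/128 = 4/5
P(Z=2 | obs) = 1/128 / 5/128 = 1/5

P(Z=0) = 4/5, P(Z=2) = 1/5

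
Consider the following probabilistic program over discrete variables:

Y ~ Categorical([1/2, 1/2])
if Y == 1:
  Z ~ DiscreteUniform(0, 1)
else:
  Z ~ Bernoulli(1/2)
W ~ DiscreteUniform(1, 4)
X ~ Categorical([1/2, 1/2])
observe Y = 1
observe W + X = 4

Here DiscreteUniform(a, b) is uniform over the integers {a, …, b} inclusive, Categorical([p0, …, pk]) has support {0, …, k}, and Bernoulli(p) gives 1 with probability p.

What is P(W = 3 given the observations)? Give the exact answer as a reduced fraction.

P(W = 3 | obs) = 1/2

Enumerate traces; 4 have nonzero weight after conditioning:
  (Y=1, Z=0, W=3, X=1) weight 1/32
  (Y=1, Z=0, W=4, X=0) weight 1/32
  (Y=1, Z=1, W=3, X=1) weight 1/32
  (Y=1, Z=1, W=4, X=0) weight 1/32
Group by W:
  weight(W=3) = 1/16
  weight(W=4) = 1/16
Total weight = 1/16 + 1/16 = 1/8
P(W=3 | obs) = 1/16 / 1/8 = 1/2
P(W=4 | obs) = 1/16 / 1/8 = 1/2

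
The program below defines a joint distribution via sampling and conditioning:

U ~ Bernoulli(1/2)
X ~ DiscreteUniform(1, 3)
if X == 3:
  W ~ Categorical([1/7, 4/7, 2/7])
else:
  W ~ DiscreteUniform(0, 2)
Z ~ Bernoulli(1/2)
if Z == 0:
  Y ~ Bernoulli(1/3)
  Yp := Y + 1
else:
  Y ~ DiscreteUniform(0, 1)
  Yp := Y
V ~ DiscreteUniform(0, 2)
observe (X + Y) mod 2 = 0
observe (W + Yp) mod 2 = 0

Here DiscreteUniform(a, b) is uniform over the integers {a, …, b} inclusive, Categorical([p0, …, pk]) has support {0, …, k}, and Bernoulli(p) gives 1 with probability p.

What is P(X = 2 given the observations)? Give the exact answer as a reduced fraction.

P(X = 2 | obs) = 70/173

Enumerate traces; 54 have nonzero weight after conditioning:
  (U=0, X=1, W=0, Z=0, Y=1, V=0) weight 1/324
  (U=0, X=1, W=0, Z=0, Y=1, V=1) weight 1/324
  (U=0, X=1, W=0, Z=0, Y=1, V=2) weight 1/324
  (U=0, X=1, W=1, Z=1, Y=1, V=0) weight 1/216
  (U=0, X=1, W=1, Z=1, Y=1, V=1) weight 1/216
  (U=0, X=1, W=1, Z=1, Y=1, V=2) weight 1/216
  (U=0, X=1, W=2, Z=0, Y=1, V=0) weight 1/324
  (U=0, X=1, W=2, Z=0, Y=1, V=1) weight 1/324
  (U=0, X=2, W=0, Z=1, Y=0, V=0) weight 1/216
  (U=0, X=3, W=0, Z=0, Y=1, V=0) weight 1/756
  … 44 more
Group by X:
  weight(X=1) = 7/108
  weight(X=2) = 5/54
  weight(X=3) = 1/14
Total weight = 7/108 + 5/54 + 1/14 = 173/756
P(X=1 | obs) = 7/108 / 173/756 = 49/173
P(X=2 | obs) = 5/54 / 173/756 = 70/173
P(X=3 | obs) = 1/14 / 173/756 = 54/173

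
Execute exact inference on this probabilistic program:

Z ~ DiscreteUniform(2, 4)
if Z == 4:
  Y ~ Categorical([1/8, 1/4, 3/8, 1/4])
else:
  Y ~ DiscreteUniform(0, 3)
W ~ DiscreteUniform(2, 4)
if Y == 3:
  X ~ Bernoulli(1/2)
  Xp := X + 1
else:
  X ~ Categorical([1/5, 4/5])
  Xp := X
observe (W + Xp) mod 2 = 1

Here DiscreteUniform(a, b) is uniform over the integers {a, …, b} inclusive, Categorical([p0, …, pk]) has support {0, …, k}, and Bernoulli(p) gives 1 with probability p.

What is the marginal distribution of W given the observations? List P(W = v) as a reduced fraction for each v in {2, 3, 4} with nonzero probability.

Enumerate traces; 36 have nonzero weight after conditioning:
  (Z=2, Y=0, W=2, X=1) weight 1/45
  (Z=2, Y=0, W=3, X=0) weight 1/180
  (Z=2, Y=0, W=4, X=1) weight 1/45
  (Z=2, Y=1, W=2, X=1) weight 1/45
  (Z=2, Y=1, W=3, X=0) weight 1/180
  (Z=2, Y=1, W=4, X=1) weight 1/45
  (Z=2, Y=2, W=2, X=1) weight 1/45
  (Z=2, Y=2, W=3, X=0) weight 1/180
  … 28 more
Group by W:
  weight(W=2) = 29/120
  weight(W=3) = 11/120
  weight(W=4) = 29/120
Total weight = 29/120 + 11/120 + 29/120 = 23/40
P(W=2 | obs) = 29/120 / 23/40 = 29/69
P(W=3 | obs) = 11/120 / 23/40 = 11/69
P(W=4 | obs) = 29/120 / 23/40 = 29/69

P(W=2) = 29/69, P(W=3) = 11/69, P(W=4) = 29/69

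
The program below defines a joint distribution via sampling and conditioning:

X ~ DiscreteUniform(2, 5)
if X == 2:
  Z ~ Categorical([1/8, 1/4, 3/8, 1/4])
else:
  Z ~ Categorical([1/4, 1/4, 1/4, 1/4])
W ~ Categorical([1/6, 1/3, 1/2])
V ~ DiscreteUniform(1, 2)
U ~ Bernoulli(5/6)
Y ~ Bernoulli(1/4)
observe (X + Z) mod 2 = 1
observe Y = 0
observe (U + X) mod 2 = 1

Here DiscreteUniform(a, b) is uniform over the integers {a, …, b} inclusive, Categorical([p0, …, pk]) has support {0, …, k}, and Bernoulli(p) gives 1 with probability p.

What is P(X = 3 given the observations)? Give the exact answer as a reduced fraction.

Enumerate traces; 48 have nonzero weight after conditioning:
  (X=2, Z=1, W=0, V=1, U=1, Y=0) weight 5/1536
  (X=2, Z=1, W=0, V=2, U=1, Y=0) weight 5/1536
  (X=2, Z=1, W=1, V=1, U=1, Y=0) weight 5/768
  (X=2, Z=1, W=1, V=2, U=1, Y=0) weight 5/768
  (X=2, Z=1, W=2, V=1, U=1, Y=0) weight 5/512
  (X=2, Z=1, W=2, V=2, U=1, Y=0) weight 5/512
  (X=2, Z=3, W=0, V=1, U=1, Y=0) weight 5/1536
  (X=2, Z=3, W=0, V=2, U=1, Y=0) weight 5/1536
  (X=3, Z=0, W=0, V=1, U=0, Y=0) weight 1/1536
  (X=4, Z=1, W=0, V=1, U=1, Y=0) weight 5/1536
  … 38 more
Group by X:
  weight(X=2) = 5/64
  weight(X=3) = 1/64
  weight(X=4) = 5/64
  weight(X=5) = 1/64
Total weight = 5/64 + 1/64 + 5/64 + 1/64 = 3/16
P(X=2 | obs) = 5/64 / 3/16 = 5/12
P(X=3 | obs) = 1/64 / 3/16 = 1/12
P(X=4 | obs) = 5/64 / 3/16 = 5/12
P(X=5 | obs) = 1/64 / 3/16 = 1/12

P(X = 3 | obs) = 1/12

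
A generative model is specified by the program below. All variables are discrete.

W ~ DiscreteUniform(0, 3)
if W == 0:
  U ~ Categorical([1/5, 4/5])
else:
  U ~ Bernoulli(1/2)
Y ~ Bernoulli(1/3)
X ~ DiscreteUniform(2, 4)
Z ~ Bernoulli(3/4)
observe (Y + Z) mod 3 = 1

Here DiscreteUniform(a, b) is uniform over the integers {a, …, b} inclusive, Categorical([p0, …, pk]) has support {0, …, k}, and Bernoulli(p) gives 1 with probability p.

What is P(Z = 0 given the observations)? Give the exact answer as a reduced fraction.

P(Z = 0 | obs) = 1/7

Enumerate traces; 48 have nonzero weight after conditioning:
  (W=0, U=0, Y=0, X=2, Z=1) weight 1/120
  (W=0, U=0, Y=0, X=3, Z=1) weight 1/120
  (W=0, U=0, Y=0, X=4, Z=1) weight 1/120
  (W=0, U=0, Y=1, X=2, Z=0) weight 1/720
  (W=0, U=0, Y=1, X=3, Z=0) weight 1/720
  (W=0, U=0, Y=1, X=4, Z=0) weight 1/720
  (W=0, U=1, Y=0, X=2, Z=1) weight 1/30
  (W=0, U=1, Y=0, X=3, Z=1) weight 1/30
  … 40 more
Group by Z:
  weight(Z=0) = 1/12
  weight(Z=1) = 1/2
Total weight = 1/12 + 1/2 = 7/12
P(Z=0 | obs) = 1/12 / 7/12 = 1/7
P(Z=1 | obs) = 1/2 / 7/12 = 6/7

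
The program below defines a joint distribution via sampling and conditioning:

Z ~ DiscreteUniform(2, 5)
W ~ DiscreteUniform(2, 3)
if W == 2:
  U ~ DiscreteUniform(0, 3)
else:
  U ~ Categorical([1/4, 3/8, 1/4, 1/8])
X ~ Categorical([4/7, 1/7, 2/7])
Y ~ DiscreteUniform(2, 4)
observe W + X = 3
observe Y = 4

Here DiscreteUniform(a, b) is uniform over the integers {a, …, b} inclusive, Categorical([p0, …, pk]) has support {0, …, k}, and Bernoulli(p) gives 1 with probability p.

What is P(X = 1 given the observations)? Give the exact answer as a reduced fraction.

P(X = 1 | obs) = 1/5

Enumerate traces; 32 have nonzero weight after conditioning:
  (Z=2, W=2, U=0, X=1, Y=4) weight 1/672
  (Z=2, W=2, U=1, X=1, Y=4) weight 1/672
  (Z=2, W=2, U=2, X=1, Y=4) weight 1/672
  (Z=2, W=2, U=3, X=1, Y=4) weight 1/672
  (Z=2, W=3, U=0, X=0, Y=4) weight 1/168
  (Z=2, W=3, U=1, X=0, Y=4) weight 1/112
  (Z=2, W=3, U=2, X=0, Y=4) weight 1/168
  (Z=2, W=3, U=3, X=0, Y=4) weight 1/336
  … 24 more
Group by X:
  weight(X=0) = 2/21
  weight(X=1) = 1/42
Total weight = 2/21 + 1/42 = 5/42
P(X=0 | obs) = 2/21 / 5/42 = 4/5
P(X=1 | obs) = 1/42 / 5/42 = 1/5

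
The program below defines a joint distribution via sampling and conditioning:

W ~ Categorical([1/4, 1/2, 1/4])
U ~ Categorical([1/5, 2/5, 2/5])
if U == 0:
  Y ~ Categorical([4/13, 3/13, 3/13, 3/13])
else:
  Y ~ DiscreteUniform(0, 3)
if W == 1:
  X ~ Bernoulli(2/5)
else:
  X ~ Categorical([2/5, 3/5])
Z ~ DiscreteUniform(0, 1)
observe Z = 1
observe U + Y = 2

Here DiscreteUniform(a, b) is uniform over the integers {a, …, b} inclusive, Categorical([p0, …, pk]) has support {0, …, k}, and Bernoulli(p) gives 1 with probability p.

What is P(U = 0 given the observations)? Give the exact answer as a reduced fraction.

P(U = 0 | obs) = 3/16

Enumerate traces; 18 have nonzero weight after conditioning:
  (W=0, U=0, Y=2, X=0, Z=1) weight 3/1300
  (W=0, U=0, Y=2, X=1, Z=1) weight 9/2600
  (W=0, U=1, Y=1, X=0, Z=1) weight 1/200
  (W=0, U=1, Y=1, X=1, Z=1) weight 3/400
  (W=0, U=2, Y=0, X=0, Z=1) weight 1/200
  (W=0, U=2, Y=0, X=1, Z=1) weight 3/400
  (W=1, U=0, Y=2, X=0, Z=1) weight 9/1300
  (W=1, U=0, Y=2, X=1, Z=1) weight 3/650
  … 10 more
Group by U:
  weight(U=0) = 3/130
  weight(U=1) = 1/20
  weight(U=2) = 1/20
Total weight = 3/130 + 1/20 + 1/20 = 8/65
P(U=0 | obs) = 3/130 / 8/65 = 3/16
P(U=1 | obs) = 1/20 / 8/65 = 13/32
P(U=2 | obs) = 1/20 / 8/65 = 13/32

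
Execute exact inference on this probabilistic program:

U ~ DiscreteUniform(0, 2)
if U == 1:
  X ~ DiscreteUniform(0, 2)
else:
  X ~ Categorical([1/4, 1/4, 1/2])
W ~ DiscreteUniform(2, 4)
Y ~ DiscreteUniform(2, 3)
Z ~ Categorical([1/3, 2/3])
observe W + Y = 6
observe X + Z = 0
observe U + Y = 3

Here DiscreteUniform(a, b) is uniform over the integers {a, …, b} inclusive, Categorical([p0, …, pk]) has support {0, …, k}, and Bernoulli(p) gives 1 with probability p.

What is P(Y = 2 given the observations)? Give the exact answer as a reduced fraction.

P(Y = 2 | obs) = 4/7

Enumerate traces; 2 have nonzero weight after conditioning:
  (U=0, X=0, W=3, Y=3, Z=0) weight 1/216
  (U=1, X=0, W=4, Y=2, Z=0) weight 1/162
Group by Y:
  weight(Y=2) = 1/162
  weight(Y=3) = 1/216
Total weight = 1/162 + 1/216 = 7/648
P(Y=2 | obs) = 1/162 / 7/648 = 4/7
P(Y=3 | obs) = 1/216 / 7/648 = 3/7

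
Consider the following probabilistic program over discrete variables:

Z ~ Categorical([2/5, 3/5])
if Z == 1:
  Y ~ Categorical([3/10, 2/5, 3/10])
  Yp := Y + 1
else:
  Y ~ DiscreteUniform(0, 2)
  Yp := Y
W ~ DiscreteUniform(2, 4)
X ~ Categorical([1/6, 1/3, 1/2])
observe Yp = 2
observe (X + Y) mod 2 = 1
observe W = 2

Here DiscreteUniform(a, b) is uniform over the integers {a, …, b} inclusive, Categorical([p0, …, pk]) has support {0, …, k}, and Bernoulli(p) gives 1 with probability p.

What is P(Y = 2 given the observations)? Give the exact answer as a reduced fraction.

P(Y = 2 | obs) = 5/23

Enumerate traces; 3 have nonzero weight after conditioning:
  (Z=0, Y=2, W=2, X=1) weight 2/135
  (Z=1, Y=1, W=2, X=0) weight 1/75
  (Z=1, Y=1, W=2, X=2) weight 1/25
Group by Y:
  weight(Y=1) = 4/75
  weight(Y=2) = 2/135
Total weight = 4/75 + 2/135 = 46/675
P(Y=1 | obs) = 4/75 / 46/675 = 18/23
P(Y=2 | obs) = 2/135 / 46/675 = 5/23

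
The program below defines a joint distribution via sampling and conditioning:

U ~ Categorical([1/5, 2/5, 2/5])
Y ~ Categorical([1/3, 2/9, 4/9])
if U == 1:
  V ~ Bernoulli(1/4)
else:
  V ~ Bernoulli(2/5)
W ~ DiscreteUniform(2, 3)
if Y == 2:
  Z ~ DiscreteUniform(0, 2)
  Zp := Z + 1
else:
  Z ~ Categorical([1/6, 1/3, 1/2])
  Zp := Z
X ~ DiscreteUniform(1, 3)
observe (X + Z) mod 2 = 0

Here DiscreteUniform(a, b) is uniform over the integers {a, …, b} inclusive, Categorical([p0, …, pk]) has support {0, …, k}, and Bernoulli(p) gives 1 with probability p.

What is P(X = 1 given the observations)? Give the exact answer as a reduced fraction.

P(X = 1 | obs) = 1/4

Enumerate traces; 144 have nonzero weight after conditioning:
  (U=0, Y=0, V=0, W=2, Z=0, X=2) weight 1/900
  (U=0, Y=0, V=0, W=2, Z=1, X=1) weight 1/450
  (U=0, Y=0, V=0, W=2, Z=1, X=3) weight 1/450
  (U=0, Y=0, V=0, W=2, Z=2, X=2) weight 1/300
  (U=0, Y=0, V=0, W=3, Z=0, X=2) weight 1/900
  (U=0, Y=0, V=0, W=3, Z=1, X=1) weight 1/450
  (U=0, Y=0, V=0, W=3, Z=1, X=3) weight 1/450
  (U=0, Y=0, V=0, W=3, Z=2, X=2) weight 1/300
  … 136 more
Group by X:
  weight(X=1) = 1/9
  weight(X=2) = 2/9
  weight(X=3) = 1/9
Total weight = 1/9 + 2/9 + 1/9 = 4/9
P(X=1 | obs) = 1/9 / 4/9 = 1/4
P(X=2 | obs) = 2/9 / 4/9 = 1/2
P(X=3 | obs) = 1/9 / 4/9 = 1/4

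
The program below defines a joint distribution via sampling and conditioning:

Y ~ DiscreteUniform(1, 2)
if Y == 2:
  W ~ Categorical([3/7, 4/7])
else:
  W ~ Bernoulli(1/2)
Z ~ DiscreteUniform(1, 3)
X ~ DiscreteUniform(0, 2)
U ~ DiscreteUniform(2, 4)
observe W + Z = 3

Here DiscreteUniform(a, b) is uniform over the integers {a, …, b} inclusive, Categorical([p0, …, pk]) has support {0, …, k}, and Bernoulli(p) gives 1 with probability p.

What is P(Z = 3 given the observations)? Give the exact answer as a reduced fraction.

Enumerate traces; 36 have nonzero weight after conditioning:
  (Y=1, W=0, Z=3, X=0, U=2) weight 1/108
  (Y=1, W=0, Z=3, X=0, U=3) weight 1/108
  (Y=1, W=0, Z=3, X=0, U=4) weight 1/108
  (Y=1, W=0, Z=3, X=1, U=2) weight 1/108
  (Y=1, W=0, Z=3, X=1, U=3) weight 1/108
  (Y=1, W=0, Z=3, X=1, U=4) weight 1/108
  (Y=1, W=0, Z=3, X=2, U=2) weight 1/108
  (Y=1, W=0, Z=3, X=2, U=3) weight 1/108
  (Y=1, W=1, Z=2, X=0, U=2) weight 1/108
  … 27 more
Group by Z:
  weight(Z=2) = 5/28
  weight(Z=3) = 13/84
Total weight = 5/28 + 13/84 = 1/3
P(Z=2 | obs) = 5/28 / 1/3 = 15/28
P(Z=3 | obs) = 13/84 / 1/3 = 13/28

P(Z = 3 | obs) = 13/28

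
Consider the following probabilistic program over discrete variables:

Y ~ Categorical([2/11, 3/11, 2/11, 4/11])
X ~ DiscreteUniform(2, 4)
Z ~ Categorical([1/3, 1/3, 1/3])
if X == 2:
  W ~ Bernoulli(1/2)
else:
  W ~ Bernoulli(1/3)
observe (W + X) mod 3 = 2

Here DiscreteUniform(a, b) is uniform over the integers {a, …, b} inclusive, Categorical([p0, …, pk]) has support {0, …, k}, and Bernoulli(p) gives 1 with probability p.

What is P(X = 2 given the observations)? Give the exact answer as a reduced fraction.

P(X = 2 | obs) = 3/5

Enumerate traces; 24 have nonzero weight after conditioning:
  (Y=0, X=2, Z=0, W=0) weight 1/99
  (Y=0, X=2, Z=1, W=0) weight 1/99
  (Y=0, X=2, Z=2, W=0) weight 1/99
  (Y=0, X=4, Z=0, W=1) weight 2/297
  (Y=0, X=4, Z=1, W=1) weight 2/297
  (Y=0, X=4, Z=2, W=1) weight 2/297
  (Y=1, X=2, Z=0, W=0) weight 1/66
  (Y=1, X=2, Z=1, W=0) weight 1/66
  … 16 more
Group by X:
  weight(X=2) = 1/6
  weight(X=4) = 1/9
Total weight = 1/6 + 1/9 = 5/18
P(X=2 | obs) = 1/6 / 5/18 = 3/5
P(X=4 | obs) = 1/9 / 5/18 = 2/5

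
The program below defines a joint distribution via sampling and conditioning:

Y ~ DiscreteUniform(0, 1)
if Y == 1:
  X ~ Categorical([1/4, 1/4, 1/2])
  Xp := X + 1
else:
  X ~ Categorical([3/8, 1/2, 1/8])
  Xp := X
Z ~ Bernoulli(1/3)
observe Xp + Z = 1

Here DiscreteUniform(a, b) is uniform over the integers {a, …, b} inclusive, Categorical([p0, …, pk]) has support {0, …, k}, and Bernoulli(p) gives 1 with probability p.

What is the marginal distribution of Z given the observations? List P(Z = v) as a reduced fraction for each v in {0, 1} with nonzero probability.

P(Z=0) = 4/5, P(Z=1) = 1/5

Enumerate traces; 3 have nonzero weight after conditioning:
  (Y=0, X=0, Z=1) weight 1/16
  (Y=0, X=1, Z=0) weight 1/6
  (Y=1, X=0, Z=0) weight 1/12
Group by Z:
  weight(Z=0) = 1/4
  weight(Z=1) = 1/16
Total weight = 1/4 + 1/16 = 5/16
P(Z=0 | obs) = 1/4 / 5/16 = 4/5
P(Z=1 | obs) = 1/16 / 5/16 = 1/5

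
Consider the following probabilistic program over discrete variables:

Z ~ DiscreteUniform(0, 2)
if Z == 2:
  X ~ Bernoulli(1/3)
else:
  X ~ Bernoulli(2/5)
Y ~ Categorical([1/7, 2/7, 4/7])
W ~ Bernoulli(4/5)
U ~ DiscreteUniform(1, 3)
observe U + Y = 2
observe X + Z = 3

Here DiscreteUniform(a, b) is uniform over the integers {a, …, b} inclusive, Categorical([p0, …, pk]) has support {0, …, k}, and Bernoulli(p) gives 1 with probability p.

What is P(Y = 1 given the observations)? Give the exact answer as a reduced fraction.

Enumerate traces; 4 have nonzero weight after conditioning:
  (Z=2, X=1, Y=0, W=0, U=2) weight 1/945
  (Z=2, X=1, Y=0, W=1, U=2) weight 4/945
  (Z=2, X=1, Y=1, W=0, U=1) weight 2/945
  (Z=2, X=1, Y=1, W=1, U=1) weight 8/945
Group by Y:
  weight(Y=0) = 1/189
  weight(Y=1) = 2/189
Total weight = 1/189 + 2/189 = 1/63
P(Y=0 | obs) = 1/189 / 1/63 = 1/3
P(Y=1 | obs) = 2/189 / 1/63 = 2/3

P(Y = 1 | obs) = 2/3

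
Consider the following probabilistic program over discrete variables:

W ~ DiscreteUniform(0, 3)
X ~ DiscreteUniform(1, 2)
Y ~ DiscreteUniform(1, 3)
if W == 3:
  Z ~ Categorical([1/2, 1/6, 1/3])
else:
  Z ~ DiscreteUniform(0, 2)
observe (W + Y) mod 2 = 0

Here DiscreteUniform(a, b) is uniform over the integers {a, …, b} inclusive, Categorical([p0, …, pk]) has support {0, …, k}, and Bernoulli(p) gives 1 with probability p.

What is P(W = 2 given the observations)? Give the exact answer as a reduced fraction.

Enumerate traces; 36 have nonzero weight after conditioning:
  (W=0, X=1, Y=2, Z=0) weight 1/72
  (W=0, X=1, Y=2, Z=1) weight 1/72
  (W=0, X=1, Y=2, Z=2) weight 1/72
  (W=0, X=2, Y=2, Z=0) weight 1/72
  (W=0, X=2, Y=2, Z=1) weight 1/72
  (W=0, X=2, Y=2, Z=2) weight 1/72
  (W=1, X=1, Y=1, Z=0) weight 1/72
  (W=1, X=1, Y=1, Z=1) weight 1/72
  (W=2, X=1, Y=2, Z=0) weight 1/72
  (W=3, X=1, Y=1, Z=0) weight 1/48
  … 26 more
Group by W:
  weight(W=0) = 1/12
  weight(W=1) = 1/6
  weight(W=2) = 1/12
  weight(W=3) = 1/6
Total weight = 1/12 + 1/6 + 1/12 + 1/6 = 1/2
P(W=0 | obs) = 1/12 / 1/2 = 1/6
P(W=1 | obs) = 1/6 / 1/2 = 1/3
P(W=2 | obs) = 1/12 / 1/2 = 1/6
P(W=3 | obs) = 1/6 / 1/2 = 1/3

P(W = 2 | obs) = 1/6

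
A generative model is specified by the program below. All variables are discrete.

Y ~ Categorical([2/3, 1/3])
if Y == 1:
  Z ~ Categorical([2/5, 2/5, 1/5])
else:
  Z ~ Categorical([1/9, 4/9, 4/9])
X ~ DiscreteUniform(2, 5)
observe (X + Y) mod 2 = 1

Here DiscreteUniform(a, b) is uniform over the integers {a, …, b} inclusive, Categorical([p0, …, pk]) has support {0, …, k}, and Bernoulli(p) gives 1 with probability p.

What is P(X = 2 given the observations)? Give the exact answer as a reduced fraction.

Enumerate traces; 12 have nonzero weight after conditioning:
  (Y=0, Z=0, X=3) weight 1/54
  (Y=0, Z=0, X=5) weight 1/54
  (Y=0, Z=1, X=3) weight 2/27
  (Y=0, Z=1, X=5) weight 2/27
  (Y=0, Z=2, X=3) weight 2/27
  (Y=0, Z=2, X=5) weight 2/27
  (Y=1, Z=0, X=2) weight 1/30
  (Y=1, Z=0, X=4) weight 1/30
  … 4 more
Group by X:
  weight(X=2) = 1/12
  weight(X=3) = 1/6
  weight(X=4) = 1/12
  weight(X=5) = 1/6
Total weight = 1/12 + 1/6 + 1/12 + 1/6 = 1/2
P(X=2 | obs) = 1/12 / 1/2 = 1/6
P(X=3 | obs) = 1/6 / 1/2 = 1/3
P(X=4 | obs) = 1/12 / 1/2 = 1/6
P(X=5 | obs) = 1/6 / 1/2 = 1/3

P(X = 2 | obs) = 1/6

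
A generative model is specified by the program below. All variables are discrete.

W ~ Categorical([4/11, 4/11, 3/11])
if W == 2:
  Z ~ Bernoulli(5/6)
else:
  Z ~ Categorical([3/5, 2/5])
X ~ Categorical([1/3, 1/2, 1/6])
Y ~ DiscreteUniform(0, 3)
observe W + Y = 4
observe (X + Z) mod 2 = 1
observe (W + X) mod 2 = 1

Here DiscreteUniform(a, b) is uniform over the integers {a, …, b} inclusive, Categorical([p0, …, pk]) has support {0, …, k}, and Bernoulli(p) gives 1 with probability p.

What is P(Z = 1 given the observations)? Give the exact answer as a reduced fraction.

P(Z = 1 | obs) = 16/21

Enumerate traces; 3 have nonzero weight after conditioning:
  (W=1, Z=1, X=0, Y=3) weight 2/165
  (W=1, Z=1, X=2, Y=3) weight 1/165
  (W=2, Z=0, X=1, Y=2) weight 1/176
Group by Z:
  weight(Z=0) = 1/176
  weight(Z=1) = 1/55
Total weight = 1/176 + 1/55 = 21/880
P(Z=0 | obs) = 1/176 / 21/880 = 5/21
P(Z=1 | obs) = 1/55 / 21/880 = 16/21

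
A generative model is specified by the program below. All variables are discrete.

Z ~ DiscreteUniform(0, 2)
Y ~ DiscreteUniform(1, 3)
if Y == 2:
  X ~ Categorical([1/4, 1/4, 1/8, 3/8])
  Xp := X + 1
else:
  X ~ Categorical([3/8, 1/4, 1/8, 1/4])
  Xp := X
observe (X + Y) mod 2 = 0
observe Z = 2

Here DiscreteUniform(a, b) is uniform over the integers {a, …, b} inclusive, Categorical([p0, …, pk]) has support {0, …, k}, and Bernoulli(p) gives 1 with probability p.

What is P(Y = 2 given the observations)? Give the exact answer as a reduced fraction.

P(Y = 2 | obs) = 3/11

Enumerate traces; 6 have nonzero weight after conditioning:
  (Z=2, Y=1, X=1) weight 1/36
  (Z=2, Y=1, X=3) weight 1/36
  (Z=2, Y=2, X=0) weight 1/36
  (Z=2, Y=2, X=2) weight 1/72
  (Z=2, Y=3, X=1) weight 1/36
  (Z=2, Y=3, X=3) weight 1/36
Group by Y:
  weight(Y=1) = 1/18
  weight(Y=2) = 1/24
  weight(Y=3) = 1/18
Total weight = 1/18 + 1/24 + 1/18 = 11/72
P(Y=1 | obs) = 1/18 / 11/72 = 4/11
P(Y=2 | obs) = 1/24 / 11/72 = 3/11
P(Y=3 | obs) = 1/18 / 11/72 = 4/11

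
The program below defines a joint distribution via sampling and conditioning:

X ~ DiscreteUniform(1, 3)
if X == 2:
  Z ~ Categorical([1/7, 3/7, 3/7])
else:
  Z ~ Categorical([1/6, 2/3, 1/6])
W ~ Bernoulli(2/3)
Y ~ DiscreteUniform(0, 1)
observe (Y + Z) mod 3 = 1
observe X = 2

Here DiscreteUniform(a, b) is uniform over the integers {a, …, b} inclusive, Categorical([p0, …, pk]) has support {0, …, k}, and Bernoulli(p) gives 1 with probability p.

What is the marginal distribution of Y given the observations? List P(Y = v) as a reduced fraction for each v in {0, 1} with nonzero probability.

Enumerate traces; 4 have nonzero weight after conditioning:
  (X=2, Z=0, W=0, Y=1) weight 1/126
  (X=2, Z=0, W=1, Y=1) weight 1/63
  (X=2, Z=1, W=0, Y=0) weight 1/42
  (X=2, Z=1, W=1, Y=0) weight 1/21
Group by Y:
  weight(Y=0) = 1/14
  weight(Y=1) = 1/42
Total weight = 1/14 + 1/42 = 2/21
P(Y=0 | obs) = 1/14 / 2/21 = 3/4
P(Y=1 | obs) = 1/42 / 2/21 = 1/4

P(Y=0) = 3/4, P(Y=1) = 1/4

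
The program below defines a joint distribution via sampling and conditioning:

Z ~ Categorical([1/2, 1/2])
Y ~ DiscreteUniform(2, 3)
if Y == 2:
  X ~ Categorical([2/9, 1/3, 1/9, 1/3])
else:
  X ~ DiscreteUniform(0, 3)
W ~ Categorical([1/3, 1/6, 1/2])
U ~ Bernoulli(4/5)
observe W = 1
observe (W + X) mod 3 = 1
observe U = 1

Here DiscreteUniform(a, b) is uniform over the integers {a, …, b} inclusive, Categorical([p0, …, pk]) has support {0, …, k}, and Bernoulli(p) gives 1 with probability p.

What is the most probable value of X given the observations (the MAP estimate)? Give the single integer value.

Enumerate traces; 8 have nonzero weight after conditioning:
  (Z=0, Y=2, X=0, W=1, U=1) weight 1/135
  (Z=0, Y=2, X=3, W=1, U=1) weight 1/90
  (Z=0, Y=3, X=0, W=1, U=1) weight 1/120
  (Z=0, Y=3, X=3, W=1, U=1) weight 1/120
  (Z=1, Y=2, X=0, W=1, U=1) weight 1/135
  (Z=1, Y=2, X=3, W=1, U=1) weight 1/90
  (Z=1, Y=3, X=0, W=1, U=1) weight 1/120
  (Z=1, Y=3, X=3, W=1, U=1) weight 1/120
Group by X:
  weight(X=0) = 17/540
  weight(X=3) = 7/180
Total weight = 17/540 + 7/180 = 19/270
P(X=0 | obs) = 17/540 / 19/270 = 17/38
P(X=3 | obs) = 7/180 / 19/270 = 21/38
argmax = 3

argmax_v P(X = v | obs) = 3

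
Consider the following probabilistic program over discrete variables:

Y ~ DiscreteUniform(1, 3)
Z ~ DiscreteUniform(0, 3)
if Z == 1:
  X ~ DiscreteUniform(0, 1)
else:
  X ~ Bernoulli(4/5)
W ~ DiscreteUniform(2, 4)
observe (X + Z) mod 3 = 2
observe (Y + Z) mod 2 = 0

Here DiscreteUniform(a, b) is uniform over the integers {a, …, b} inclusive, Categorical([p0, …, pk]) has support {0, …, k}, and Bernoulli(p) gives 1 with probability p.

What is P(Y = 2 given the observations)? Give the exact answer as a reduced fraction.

Enumerate traces; 9 have nonzero weight after conditioning:
  (Y=1, Z=1, X=1, W=2) weight 1/72
  (Y=1, Z=1, X=1, W=3) weight 1/72
  (Y=1, Z=1, X=1, W=4) weight 1/72
  (Y=2, Z=2, X=0, W=2) weight 1/180
  (Y=2, Z=2, X=0, W=3) weight 1/180
  (Y=2, Z=2, X=0, W=4) weight 1/180
  (Y=3, Z=1, X=1, W=2) weight 1/72
  (Y=3, Z=1, X=1, W=3) weight 1/72
  … 1 more
Group by Y:
  weight(Y=1) = 1/24
  weight(Y=2) = 1/60
  weight(Y=3) = 1/24
Total weight = 1/24 + 1/60 + 1/24 = 1/10
P(Y=1 | obs) = 1/24 / 1/10 = 5/12
P(Y=2 | obs) = 1/60 / 1/10 = 1/6
P(Y=3 | obs) = 1/24 / 1/10 = 5/12

P(Y = 2 | obs) = 1/6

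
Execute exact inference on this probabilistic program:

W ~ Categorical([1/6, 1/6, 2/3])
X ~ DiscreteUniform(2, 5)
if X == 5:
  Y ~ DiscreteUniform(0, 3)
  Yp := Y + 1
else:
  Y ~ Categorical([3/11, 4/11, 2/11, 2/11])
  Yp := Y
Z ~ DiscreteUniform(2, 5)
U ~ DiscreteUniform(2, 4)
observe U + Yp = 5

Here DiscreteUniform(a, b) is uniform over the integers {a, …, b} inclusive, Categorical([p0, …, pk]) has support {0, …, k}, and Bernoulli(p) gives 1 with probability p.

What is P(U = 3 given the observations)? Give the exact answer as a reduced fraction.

Enumerate traces; 144 have nonzero weight after conditioning:
  (W=0, X=2, Y=1, Z=2, U=4) weight 1/792
  (W=0, X=2, Y=1, Z=3, U=4) weight 1/792
  (W=0, X=2, Y=1, Z=4, U=4) weight 1/792
  (W=0, X=2, Y=1, Z=5, U=4) weight 1/792
  (W=0, X=2, Y=2, Z=2, U=3) weight 1/1584
  (W=0, X=2, Y=2, Z=3, U=3) weight 1/1584
  (W=0, X=2, Y=2, Z=4, U=3) weight 1/1584
  (W=0, X=2, Y=2, Z=5, U=3) weight 1/1584
  (W=0, X=2, Y=3, Z=2, U=2) weight 1/1584
  … 135 more
Group by U:
  weight(U=2) = 35/528
  weight(U=3) = 35/528
  weight(U=4) = 59/528
Total weight = 35/528 + 35/528 + 59/528 = 43/176
P(U=2 | obs) = 35/528 / 43/176 = 35/129
P(U=3 | obs) = 35/528 / 43/176 = 35/129
P(U=4 | obs) = 59/528 / 43/176 = 59/129

P(U = 3 | obs) = 35/129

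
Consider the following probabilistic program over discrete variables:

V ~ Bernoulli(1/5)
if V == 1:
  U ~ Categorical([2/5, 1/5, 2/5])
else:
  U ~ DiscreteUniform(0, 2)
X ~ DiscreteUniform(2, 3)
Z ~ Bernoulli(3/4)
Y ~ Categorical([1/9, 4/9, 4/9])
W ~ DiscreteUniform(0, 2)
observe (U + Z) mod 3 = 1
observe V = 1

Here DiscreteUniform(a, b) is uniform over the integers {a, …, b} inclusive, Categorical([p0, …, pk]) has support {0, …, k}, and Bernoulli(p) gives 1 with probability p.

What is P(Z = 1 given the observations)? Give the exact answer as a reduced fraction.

Enumerate traces; 36 have nonzero weight after conditioning:
  (V=1, U=0, X=2, Z=1, Y=0, W=0) weight 1/900
  (V=1, U=0, X=2, Z=1, Y=0, W=1) weight 1/900
  (V=1, U=0, X=2, Z=1, Y=0, W=2) weight 1/900
  (V=1, U=0, X=2, Z=1, Y=1, W=0) weight 1/225
  (V=1, U=0, X=2, Z=1, Y=1, W=1) weight 1/225
  (V=1, U=0, X=2, Z=1, Y=1, W=2) weight 1/225
  (V=1, U=0, X=2, Z=1, Y=2, W=0) weight 1/225
  (V=1, U=0, X=2, Z=1, Y=2, W=1) weight 1/225
  (V=1, U=1, X=2, Z=0, Y=0, W=0) weight 1/5400
  … 27 more
Group by Z:
  weight(Z=0) = 1/100
  weight(Z=1) = 3/50
Total weight = 1/100 + 3/50 = 7/100
P(Z=0 | obs) = 1/100 / 7/100 = 1/7
P(Z=1 | obs) = 3/50 / 7/100 = 6/7

P(Z = 1 | obs) = 6/7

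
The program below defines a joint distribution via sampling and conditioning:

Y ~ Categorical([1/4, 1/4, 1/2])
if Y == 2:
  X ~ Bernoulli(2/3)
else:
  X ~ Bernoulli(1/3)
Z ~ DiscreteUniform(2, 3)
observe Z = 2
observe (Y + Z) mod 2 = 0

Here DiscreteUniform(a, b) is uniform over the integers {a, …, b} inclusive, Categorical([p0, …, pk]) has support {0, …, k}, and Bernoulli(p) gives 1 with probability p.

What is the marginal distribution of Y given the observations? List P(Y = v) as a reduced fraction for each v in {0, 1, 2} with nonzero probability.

P(Y=0) = 1/3, P(Y=2) = 2/3

Enumerate traces; 4 have nonzero weight after conditioning:
  (Y=0, X=0, Z=2) weight 1/12
  (Y=0, X=1, Z=2) weight 1/24
  (Y=2, X=0, Z=2) weight 1/12
  (Y=2, X=1, Z=2) weight 1/6
Group by Y:
  weight(Y=0) = 1/8
  weight(Y=2) = 1/4
Total weight = 1/8 + 1/4 = 3/8
P(Y=0 | obs) = 1/8 / 3/8 = 1/3
P(Y=2 | obs) = 1/4 / 3/8 = 2/3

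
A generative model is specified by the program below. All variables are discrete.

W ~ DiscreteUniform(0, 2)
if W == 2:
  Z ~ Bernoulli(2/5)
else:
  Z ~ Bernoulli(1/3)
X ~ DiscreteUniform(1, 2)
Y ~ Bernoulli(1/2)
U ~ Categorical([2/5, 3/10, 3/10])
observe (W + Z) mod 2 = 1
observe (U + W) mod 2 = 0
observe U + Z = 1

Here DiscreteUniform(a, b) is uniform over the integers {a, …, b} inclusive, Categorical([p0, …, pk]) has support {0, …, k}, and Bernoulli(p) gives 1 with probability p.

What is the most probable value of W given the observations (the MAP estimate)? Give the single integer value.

Enumerate traces; 12 have nonzero weight after conditioning:
  (W=0, Z=1, X=1, Y=0, U=0) weight 1/90
  (W=0, Z=1, X=1, Y=1, U=0) weight 1/90
  (W=0, Z=1, X=2, Y=0, U=0) weight 1/90
  (W=0, Z=1, X=2, Y=1, U=0) weight 1/90
  (W=1, Z=0, X=1, Y=0, U=1) weight 1/60
  (W=1, Z=0, X=1, Y=1, U=1) weight 1/60
  (W=1, Z=0, X=2, Y=0, U=1) weight 1/60
  (W=1, Z=0, X=2, Y=1, U=1) weight 1/60
  (W=2, Z=1, X=1, Y=0, U=0) weight 1/75
  … 3 more
Group by W:
  weight(W=0) = 2/45
  weight(W=1) = 1/15
  weight(W=2) = 4/75
Total weight = 2/45 + 1/15 + 4/75 = 37/225
P(W=0 | obs) = 2/45 / 37/225 = 10/37
P(W=1 | obs) = 1/15 / 37/225 = 15/37
P(W=2 | obs) = 4/75 / 37/225 = 12/37
argmax = 1

argmax_v P(W = v | obs) = 1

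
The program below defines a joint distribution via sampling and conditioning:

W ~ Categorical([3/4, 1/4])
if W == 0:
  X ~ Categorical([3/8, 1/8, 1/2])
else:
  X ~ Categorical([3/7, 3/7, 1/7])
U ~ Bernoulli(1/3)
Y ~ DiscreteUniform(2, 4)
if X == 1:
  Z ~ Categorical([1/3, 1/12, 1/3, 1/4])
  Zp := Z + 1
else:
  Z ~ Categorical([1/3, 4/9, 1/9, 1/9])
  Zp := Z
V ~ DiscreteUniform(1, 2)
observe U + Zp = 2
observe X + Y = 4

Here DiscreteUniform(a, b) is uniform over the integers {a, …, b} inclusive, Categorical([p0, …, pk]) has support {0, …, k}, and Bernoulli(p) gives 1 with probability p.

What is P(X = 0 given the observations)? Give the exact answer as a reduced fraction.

Enumerate traces; 24 have nonzero weight after conditioning:
  (W=0, X=0, U=0, Y=4, Z=2, V=1) weight 1/288
  (W=0, X=0, U=0, Y=4, Z=2, V=2) weight 1/288
  (W=0, X=0, U=1, Y=4, Z=1, V=1) weight 1/144
  (W=0, X=0, U=1, Y=4, Z=1, V=2) weight 1/144
  (W=0, X=1, U=0, Y=3, Z=1, V=1) weight 1/1152
  (W=0, X=1, U=0, Y=3, Z=1, V=2) weight 1/1152
  (W=0, X=1, U=1, Y=3, Z=0, V=1) weight 1/576
  (W=0, X=1, U=1, Y=3, Z=0, V=2) weight 1/576
  (W=0, X=2, U=0, Y=2, Z=2, V=1) weight 1/216
  … 15 more
Group by X:
  weight(X=0) = 29/1008
  weight(X=1) = 5/448
  weight(X=2) = 23/756
Total weight = 29/1008 + 5/448 + 23/756 = 851/12096
P(X=0 | obs) = 29/1008 / 851/12096 = 348/851
P(X=1 | obs) = 5/448 / 851/12096 = 135/851
P(X=2 | obs) = 23/756 / 851/12096 = 16/37

P(X = 0 | obs) = 348/851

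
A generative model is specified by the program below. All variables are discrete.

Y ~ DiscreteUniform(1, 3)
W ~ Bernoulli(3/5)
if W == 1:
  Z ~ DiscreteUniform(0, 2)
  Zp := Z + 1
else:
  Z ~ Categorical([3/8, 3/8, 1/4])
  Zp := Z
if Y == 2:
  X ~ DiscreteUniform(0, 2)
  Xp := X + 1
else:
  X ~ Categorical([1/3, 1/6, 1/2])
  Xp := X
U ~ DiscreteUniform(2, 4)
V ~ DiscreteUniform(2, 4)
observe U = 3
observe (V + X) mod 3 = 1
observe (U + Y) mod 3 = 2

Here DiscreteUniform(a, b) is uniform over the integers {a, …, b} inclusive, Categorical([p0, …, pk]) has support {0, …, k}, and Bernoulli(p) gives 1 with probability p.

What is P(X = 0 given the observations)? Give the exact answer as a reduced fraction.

Enumerate traces; 18 have nonzero weight after conditioning:
  (Y=2, W=0, Z=0, X=0, U=3, V=4) weight 1/540
  (Y=2, W=0, Z=0, X=1, U=3, V=3) weight 1/540
  (Y=2, W=0, Z=0, X=2, U=3, V=2) weight 1/540
  (Y=2, W=0, Z=1, X=0, U=3, V=4) weight 1/540
  (Y=2, W=0, Z=1, X=1, U=3, V=3) weight 1/540
  (Y=2, W=0, Z=1, X=2, U=3, V=2) weight 1/540
  (Y=2, W=0, Z=2, X=0, U=3, V=4) weight 1/810
  (Y=2, W=0, Z=2, X=1, U=3, V=3) weight 1/810
  … 10 more
Group by X:
  weight(X=0) = 1/81
  weight(X=1) = 1/81
  weight(X=2) = 1/81
Total weight = 1/81 + 1/81 + 1/81 = 1/27
P(X=0 | obs) = 1/81 / 1/27 = 1/3
P(X=1 | obs) = 1/81 / 1/27 = 1/3
P(X=2 | obs) = 1/81 / 1/27 = 1/3

P(X = 0 | obs) = 1/3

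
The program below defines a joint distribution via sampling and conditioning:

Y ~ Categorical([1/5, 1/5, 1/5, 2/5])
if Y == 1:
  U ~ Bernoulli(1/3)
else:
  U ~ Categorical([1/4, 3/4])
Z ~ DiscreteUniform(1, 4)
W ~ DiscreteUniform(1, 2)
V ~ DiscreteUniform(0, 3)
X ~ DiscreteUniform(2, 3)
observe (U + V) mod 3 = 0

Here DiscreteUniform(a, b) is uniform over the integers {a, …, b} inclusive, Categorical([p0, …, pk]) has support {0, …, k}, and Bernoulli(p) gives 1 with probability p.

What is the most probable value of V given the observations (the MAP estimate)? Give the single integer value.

argmax_v P(V = v | obs) = 2

Enumerate traces; 192 have nonzero weight after conditioning:
  (Y=0, U=0, Z=1, W=1, V=0, X=2) weight 1/1280
  (Y=0, U=0, Z=1, W=1, V=0, X=3) weight 1/1280
  (Y=0, U=0, Z=1, W=1, V=3, X=2) weight 1/1280
  (Y=0, U=0, Z=1, W=1, V=3, X=3) weight 1/1280
  (Y=0, U=0, Z=1, W=2, V=0, X=2) weight 1/1280
  (Y=0, U=0, Z=1, W=2, V=0, X=3) weight 1/1280
  (Y=0, U=0, Z=1, W=2, V=3, X=2) weight 1/1280
  (Y=0, U=0, Z=1, W=2, V=3, X=3) weight 1/1280
  (Y=0, U=1, Z=1, W=1, V=2, X=2) weight 3/1280
  … 183 more
Group by V:
  weight(V=0) = 1/12
  weight(V=2) = 1/6
  weight(V=3) = 1/12
Total weight = 1/12 + 1/6 + 1/12 = 1/3
P(V=0 | obs) = 1/12 / 1/3 = 1/4
P(V=2 | obs) = 1/6 / 1/3 = 1/2
P(V=3 | obs) = 1/12 / 1/3 = 1/4
argmax = 2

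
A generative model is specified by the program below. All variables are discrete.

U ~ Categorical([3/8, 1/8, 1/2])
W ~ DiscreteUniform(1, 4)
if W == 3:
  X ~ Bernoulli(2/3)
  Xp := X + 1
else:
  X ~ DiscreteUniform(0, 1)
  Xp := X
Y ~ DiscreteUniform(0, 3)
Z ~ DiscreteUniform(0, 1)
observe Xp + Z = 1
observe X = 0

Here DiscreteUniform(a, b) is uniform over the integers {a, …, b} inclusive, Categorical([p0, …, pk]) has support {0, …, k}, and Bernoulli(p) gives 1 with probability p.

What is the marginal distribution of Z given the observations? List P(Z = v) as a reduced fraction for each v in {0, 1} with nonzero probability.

P(Z=0) = 2/11, P(Z=1) = 9/11

Enumerate traces; 48 have nonzero weight after conditioning:
  (U=0, W=1, X=0, Y=0, Z=1) weight 3/512
  (U=0, W=1, X=0, Y=1, Z=1) weight 3/512
  (U=0, W=1, X=0, Y=2, Z=1) weight 3/512
  (U=0, W=1, X=0, Y=3, Z=1) weight 3/512
  (U=0, W=2, X=0, Y=0, Z=1) weight 3/512
  (U=0, W=2, X=0, Y=1, Z=1) weight 3/512
  (U=0, W=2, X=0, Y=2, Z=1) weight 3/512
  (U=0, W=2, X=0, Y=3, Z=1) weight 3/512
  (U=0, W=3, X=0, Y=0, Z=0) weight 1/256
  … 39 more
Group by Z:
  weight(Z=0) = 1/24
  weight(Z=1) = 3/16
Total weight = 1/24 + 3/16 = 11/48
P(Z=0 | obs) = 1/24 / 11/48 = 2/11
P(Z=1 | obs) = 3/16 / 11/48 = 9/11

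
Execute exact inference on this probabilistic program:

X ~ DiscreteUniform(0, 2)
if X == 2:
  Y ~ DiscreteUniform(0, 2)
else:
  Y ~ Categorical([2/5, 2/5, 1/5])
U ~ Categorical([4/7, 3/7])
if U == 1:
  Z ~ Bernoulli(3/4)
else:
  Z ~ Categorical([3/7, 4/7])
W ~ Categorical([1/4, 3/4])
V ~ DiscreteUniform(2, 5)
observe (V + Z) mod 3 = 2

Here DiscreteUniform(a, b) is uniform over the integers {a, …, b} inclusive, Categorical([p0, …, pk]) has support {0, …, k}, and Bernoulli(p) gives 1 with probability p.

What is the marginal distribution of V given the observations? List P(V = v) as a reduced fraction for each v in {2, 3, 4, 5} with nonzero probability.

Enumerate traces; 108 have nonzero weight after conditioning:
  (X=0, Y=0, U=0, Z=0, W=0, V=2) weight 1/490
  (X=0, Y=0, U=0, Z=0, W=0, V=5) weight 1/490
  (X=0, Y=0, U=0, Z=0, W=1, V=2) weight 3/490
  (X=0, Y=0, U=0, Z=0, W=1, V=5) weight 3/490
  (X=0, Y=0, U=0, Z=1, W=0, V=4) weight 2/735
  (X=0, Y=0, U=0, Z=1, W=1, V=4) weight 2/245
  (X=0, Y=0, U=1, Z=0, W=0, V=2) weight 1/1120
  (X=0, Y=0, U=1, Z=0, W=0, V=5) weight 1/1120
  … 100 more
Group by V:
  weight(V=2) = 69/784
  weight(V=4) = 127/784
  weight(V=5) = 69/784
Total weight = 69/784 + 127/784 + 69/784 = 265/784
P(V=2 | obs) = 69/784 / 265/784 = 69/265
P(V=4 | obs) = 127/784 / 265/784 = 127/265
P(V=5 | obs) = 69/784 / 265/784 = 69/265

P(V=2) = 69/265, P(V=4) = 127/265, P(V=5) = 69/265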